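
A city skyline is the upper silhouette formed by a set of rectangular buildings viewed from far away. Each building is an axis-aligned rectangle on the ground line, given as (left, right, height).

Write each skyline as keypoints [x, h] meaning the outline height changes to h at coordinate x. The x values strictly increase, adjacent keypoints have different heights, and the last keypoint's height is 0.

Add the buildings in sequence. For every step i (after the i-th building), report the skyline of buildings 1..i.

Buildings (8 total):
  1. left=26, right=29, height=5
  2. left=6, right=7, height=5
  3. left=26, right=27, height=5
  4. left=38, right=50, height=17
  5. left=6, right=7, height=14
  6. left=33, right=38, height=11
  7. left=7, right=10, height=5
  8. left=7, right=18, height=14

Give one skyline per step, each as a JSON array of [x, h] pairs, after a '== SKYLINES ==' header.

== SKYLINES ==
[[26,5],[29,0]]
[[6,5],[7,0],[26,5],[29,0]]
[[6,5],[7,0],[26,5],[29,0]]
[[6,5],[7,0],[26,5],[29,0],[38,17],[50,0]]
[[6,14],[7,0],[26,5],[29,0],[38,17],[50,0]]
[[6,14],[7,0],[26,5],[29,0],[33,11],[38,17],[50,0]]
[[6,14],[7,5],[10,0],[26,5],[29,0],[33,11],[38,17],[50,0]]
[[6,14],[18,0],[26,5],[29,0],[33,11],[38,17],[50,0]]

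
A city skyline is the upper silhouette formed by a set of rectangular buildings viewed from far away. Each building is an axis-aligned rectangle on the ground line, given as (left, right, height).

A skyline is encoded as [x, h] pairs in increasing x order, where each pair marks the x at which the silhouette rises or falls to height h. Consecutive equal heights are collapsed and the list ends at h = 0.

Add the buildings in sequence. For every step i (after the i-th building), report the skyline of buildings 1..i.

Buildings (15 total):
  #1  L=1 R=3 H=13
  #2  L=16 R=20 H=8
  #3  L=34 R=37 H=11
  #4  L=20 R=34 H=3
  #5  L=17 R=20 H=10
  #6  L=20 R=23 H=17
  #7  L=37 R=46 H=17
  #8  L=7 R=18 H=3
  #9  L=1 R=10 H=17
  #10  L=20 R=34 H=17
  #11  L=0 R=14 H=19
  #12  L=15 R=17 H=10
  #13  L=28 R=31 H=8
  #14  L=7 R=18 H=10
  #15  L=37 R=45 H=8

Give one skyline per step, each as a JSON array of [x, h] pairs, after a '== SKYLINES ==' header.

== SKYLINES ==
[[1,13],[3,0]]
[[1,13],[3,0],[16,8],[20,0]]
[[1,13],[3,0],[16,8],[20,0],[34,11],[37,0]]
[[1,13],[3,0],[16,8],[20,3],[34,11],[37,0]]
[[1,13],[3,0],[16,8],[17,10],[20,3],[34,11],[37,0]]
[[1,13],[3,0],[16,8],[17,10],[20,17],[23,3],[34,11],[37,0]]
[[1,13],[3,0],[16,8],[17,10],[20,17],[23,3],[34,11],[37,17],[46,0]]
[[1,13],[3,0],[7,3],[16,8],[17,10],[20,17],[23,3],[34,11],[37,17],[46,0]]
[[1,17],[10,3],[16,8],[17,10],[20,17],[23,3],[34,11],[37,17],[46,0]]
[[1,17],[10,3],[16,8],[17,10],[20,17],[34,11],[37,17],[46,0]]
[[0,19],[14,3],[16,8],[17,10],[20,17],[34,11],[37,17],[46,0]]
[[0,19],[14,3],[15,10],[20,17],[34,11],[37,17],[46,0]]
[[0,19],[14,3],[15,10],[20,17],[34,11],[37,17],[46,0]]
[[0,19],[14,10],[20,17],[34,11],[37,17],[46,0]]
[[0,19],[14,10],[20,17],[34,11],[37,17],[46,0]]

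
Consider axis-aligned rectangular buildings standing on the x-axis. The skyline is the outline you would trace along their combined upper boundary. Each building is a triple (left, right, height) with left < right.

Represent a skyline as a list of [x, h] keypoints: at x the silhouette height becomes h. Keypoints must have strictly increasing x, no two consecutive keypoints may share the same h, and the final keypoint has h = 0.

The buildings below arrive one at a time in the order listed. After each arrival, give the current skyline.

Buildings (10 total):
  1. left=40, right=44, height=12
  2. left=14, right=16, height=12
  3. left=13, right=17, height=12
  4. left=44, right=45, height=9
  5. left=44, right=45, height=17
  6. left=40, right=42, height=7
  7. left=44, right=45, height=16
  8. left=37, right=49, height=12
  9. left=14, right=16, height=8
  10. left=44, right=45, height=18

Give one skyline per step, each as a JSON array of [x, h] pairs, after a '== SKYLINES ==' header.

== SKYLINES ==
[[40,12],[44,0]]
[[14,12],[16,0],[40,12],[44,0]]
[[13,12],[17,0],[40,12],[44,0]]
[[13,12],[17,0],[40,12],[44,9],[45,0]]
[[13,12],[17,0],[40,12],[44,17],[45,0]]
[[13,12],[17,0],[40,12],[44,17],[45,0]]
[[13,12],[17,0],[40,12],[44,17],[45,0]]
[[13,12],[17,0],[37,12],[44,17],[45,12],[49,0]]
[[13,12],[17,0],[37,12],[44,17],[45,12],[49,0]]
[[13,12],[17,0],[37,12],[44,18],[45,12],[49,0]]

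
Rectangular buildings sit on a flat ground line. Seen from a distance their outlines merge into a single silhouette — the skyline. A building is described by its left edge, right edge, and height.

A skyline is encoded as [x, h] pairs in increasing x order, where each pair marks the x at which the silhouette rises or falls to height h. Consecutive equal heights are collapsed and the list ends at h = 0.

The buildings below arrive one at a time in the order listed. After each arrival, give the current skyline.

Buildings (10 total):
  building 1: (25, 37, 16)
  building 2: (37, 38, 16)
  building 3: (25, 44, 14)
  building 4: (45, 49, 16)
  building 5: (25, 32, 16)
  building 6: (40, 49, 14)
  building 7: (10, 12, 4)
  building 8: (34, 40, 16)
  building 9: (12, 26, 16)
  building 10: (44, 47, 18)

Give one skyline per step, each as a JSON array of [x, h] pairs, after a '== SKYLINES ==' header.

== SKYLINES ==
[[25,16],[37,0]]
[[25,16],[38,0]]
[[25,16],[38,14],[44,0]]
[[25,16],[38,14],[44,0],[45,16],[49,0]]
[[25,16],[38,14],[44,0],[45,16],[49,0]]
[[25,16],[38,14],[45,16],[49,0]]
[[10,4],[12,0],[25,16],[38,14],[45,16],[49,0]]
[[10,4],[12,0],[25,16],[40,14],[45,16],[49,0]]
[[10,4],[12,16],[40,14],[45,16],[49,0]]
[[10,4],[12,16],[40,14],[44,18],[47,16],[49,0]]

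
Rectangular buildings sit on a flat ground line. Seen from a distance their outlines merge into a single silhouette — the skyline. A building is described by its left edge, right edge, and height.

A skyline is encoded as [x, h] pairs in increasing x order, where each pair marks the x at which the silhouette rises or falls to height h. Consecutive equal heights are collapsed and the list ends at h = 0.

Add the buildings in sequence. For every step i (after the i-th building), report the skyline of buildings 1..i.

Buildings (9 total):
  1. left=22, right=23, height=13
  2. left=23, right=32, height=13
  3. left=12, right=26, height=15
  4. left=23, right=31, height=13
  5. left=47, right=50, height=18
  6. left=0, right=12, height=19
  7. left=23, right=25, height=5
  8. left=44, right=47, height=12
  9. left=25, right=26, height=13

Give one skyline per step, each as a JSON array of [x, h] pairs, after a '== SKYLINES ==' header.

== SKYLINES ==
[[22,13],[23,0]]
[[22,13],[32,0]]
[[12,15],[26,13],[32,0]]
[[12,15],[26,13],[32,0]]
[[12,15],[26,13],[32,0],[47,18],[50,0]]
[[0,19],[12,15],[26,13],[32,0],[47,18],[50,0]]
[[0,19],[12,15],[26,13],[32,0],[47,18],[50,0]]
[[0,19],[12,15],[26,13],[32,0],[44,12],[47,18],[50,0]]
[[0,19],[12,15],[26,13],[32,0],[44,12],[47,18],[50,0]]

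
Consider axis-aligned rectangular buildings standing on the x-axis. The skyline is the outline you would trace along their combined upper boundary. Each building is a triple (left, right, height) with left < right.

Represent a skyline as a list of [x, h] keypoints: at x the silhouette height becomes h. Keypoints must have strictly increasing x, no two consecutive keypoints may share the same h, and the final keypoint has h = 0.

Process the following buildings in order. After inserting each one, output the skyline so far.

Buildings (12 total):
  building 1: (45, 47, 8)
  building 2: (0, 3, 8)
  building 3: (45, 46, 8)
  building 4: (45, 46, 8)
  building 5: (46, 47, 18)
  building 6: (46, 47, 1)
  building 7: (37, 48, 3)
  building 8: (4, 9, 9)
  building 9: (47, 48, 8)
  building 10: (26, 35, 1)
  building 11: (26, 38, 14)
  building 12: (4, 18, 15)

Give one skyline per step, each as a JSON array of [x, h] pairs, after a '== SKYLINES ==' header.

== SKYLINES ==
[[45,8],[47,0]]
[[0,8],[3,0],[45,8],[47,0]]
[[0,8],[3,0],[45,8],[47,0]]
[[0,8],[3,0],[45,8],[47,0]]
[[0,8],[3,0],[45,8],[46,18],[47,0]]
[[0,8],[3,0],[45,8],[46,18],[47,0]]
[[0,8],[3,0],[37,3],[45,8],[46,18],[47,3],[48,0]]
[[0,8],[3,0],[4,9],[9,0],[37,3],[45,8],[46,18],[47,3],[48,0]]
[[0,8],[3,0],[4,9],[9,0],[37,3],[45,8],[46,18],[47,8],[48,0]]
[[0,8],[3,0],[4,9],[9,0],[26,1],[35,0],[37,3],[45,8],[46,18],[47,8],[48,0]]
[[0,8],[3,0],[4,9],[9,0],[26,14],[38,3],[45,8],[46,18],[47,8],[48,0]]
[[0,8],[3,0],[4,15],[18,0],[26,14],[38,3],[45,8],[46,18],[47,8],[48,0]]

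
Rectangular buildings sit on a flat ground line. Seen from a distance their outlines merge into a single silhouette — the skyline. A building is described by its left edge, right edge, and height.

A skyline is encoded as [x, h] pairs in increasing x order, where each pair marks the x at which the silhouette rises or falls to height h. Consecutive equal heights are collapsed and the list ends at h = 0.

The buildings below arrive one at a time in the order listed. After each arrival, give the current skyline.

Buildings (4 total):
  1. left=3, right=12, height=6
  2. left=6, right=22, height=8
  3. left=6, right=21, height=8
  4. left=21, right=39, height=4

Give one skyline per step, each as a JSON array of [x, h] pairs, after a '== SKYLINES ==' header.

== SKYLINES ==
[[3,6],[12,0]]
[[3,6],[6,8],[22,0]]
[[3,6],[6,8],[22,0]]
[[3,6],[6,8],[22,4],[39,0]]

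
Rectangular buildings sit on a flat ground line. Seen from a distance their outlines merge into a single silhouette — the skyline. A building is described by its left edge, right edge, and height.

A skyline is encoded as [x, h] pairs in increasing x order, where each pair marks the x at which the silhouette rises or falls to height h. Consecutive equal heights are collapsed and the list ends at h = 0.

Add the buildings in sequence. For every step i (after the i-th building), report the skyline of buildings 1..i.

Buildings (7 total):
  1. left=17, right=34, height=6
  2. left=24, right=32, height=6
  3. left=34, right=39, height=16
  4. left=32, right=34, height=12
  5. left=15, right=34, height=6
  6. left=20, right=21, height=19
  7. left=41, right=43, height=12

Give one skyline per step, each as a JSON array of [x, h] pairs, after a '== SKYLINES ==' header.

== SKYLINES ==
[[17,6],[34,0]]
[[17,6],[34,0]]
[[17,6],[34,16],[39,0]]
[[17,6],[32,12],[34,16],[39,0]]
[[15,6],[32,12],[34,16],[39,0]]
[[15,6],[20,19],[21,6],[32,12],[34,16],[39,0]]
[[15,6],[20,19],[21,6],[32,12],[34,16],[39,0],[41,12],[43,0]]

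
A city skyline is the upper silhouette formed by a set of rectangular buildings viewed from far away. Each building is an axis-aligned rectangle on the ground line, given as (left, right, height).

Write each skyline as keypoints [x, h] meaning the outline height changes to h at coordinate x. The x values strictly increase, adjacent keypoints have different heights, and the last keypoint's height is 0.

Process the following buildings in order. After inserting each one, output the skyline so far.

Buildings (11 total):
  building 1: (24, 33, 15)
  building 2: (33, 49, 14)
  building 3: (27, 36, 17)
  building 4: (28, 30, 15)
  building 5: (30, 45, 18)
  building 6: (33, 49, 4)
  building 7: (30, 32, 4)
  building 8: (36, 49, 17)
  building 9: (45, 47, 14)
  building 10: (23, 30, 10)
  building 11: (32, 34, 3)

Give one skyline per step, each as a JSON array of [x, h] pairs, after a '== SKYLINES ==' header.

== SKYLINES ==
[[24,15],[33,0]]
[[24,15],[33,14],[49,0]]
[[24,15],[27,17],[36,14],[49,0]]
[[24,15],[27,17],[36,14],[49,0]]
[[24,15],[27,17],[30,18],[45,14],[49,0]]
[[24,15],[27,17],[30,18],[45,14],[49,0]]
[[24,15],[27,17],[30,18],[45,14],[49,0]]
[[24,15],[27,17],[30,18],[45,17],[49,0]]
[[24,15],[27,17],[30,18],[45,17],[49,0]]
[[23,10],[24,15],[27,17],[30,18],[45,17],[49,0]]
[[23,10],[24,15],[27,17],[30,18],[45,17],[49,0]]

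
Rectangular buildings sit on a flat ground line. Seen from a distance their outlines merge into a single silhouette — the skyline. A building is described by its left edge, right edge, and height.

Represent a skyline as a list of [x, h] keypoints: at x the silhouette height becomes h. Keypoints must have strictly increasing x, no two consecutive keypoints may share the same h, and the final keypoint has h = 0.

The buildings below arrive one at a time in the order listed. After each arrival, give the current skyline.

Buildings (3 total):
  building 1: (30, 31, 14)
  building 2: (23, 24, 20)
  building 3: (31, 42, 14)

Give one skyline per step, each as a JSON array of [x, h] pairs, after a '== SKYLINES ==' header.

== SKYLINES ==
[[30,14],[31,0]]
[[23,20],[24,0],[30,14],[31,0]]
[[23,20],[24,0],[30,14],[42,0]]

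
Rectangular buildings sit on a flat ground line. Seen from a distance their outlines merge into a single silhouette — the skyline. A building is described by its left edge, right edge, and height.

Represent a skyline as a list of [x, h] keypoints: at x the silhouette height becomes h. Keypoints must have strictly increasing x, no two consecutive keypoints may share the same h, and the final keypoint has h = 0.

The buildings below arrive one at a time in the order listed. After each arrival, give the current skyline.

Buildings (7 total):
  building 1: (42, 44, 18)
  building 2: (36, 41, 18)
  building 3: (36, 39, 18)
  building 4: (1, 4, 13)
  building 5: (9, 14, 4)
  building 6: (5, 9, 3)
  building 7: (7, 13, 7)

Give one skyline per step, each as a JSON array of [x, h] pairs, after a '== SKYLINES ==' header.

== SKYLINES ==
[[42,18],[44,0]]
[[36,18],[41,0],[42,18],[44,0]]
[[36,18],[41,0],[42,18],[44,0]]
[[1,13],[4,0],[36,18],[41,0],[42,18],[44,0]]
[[1,13],[4,0],[9,4],[14,0],[36,18],[41,0],[42,18],[44,0]]
[[1,13],[4,0],[5,3],[9,4],[14,0],[36,18],[41,0],[42,18],[44,0]]
[[1,13],[4,0],[5,3],[7,7],[13,4],[14,0],[36,18],[41,0],[42,18],[44,0]]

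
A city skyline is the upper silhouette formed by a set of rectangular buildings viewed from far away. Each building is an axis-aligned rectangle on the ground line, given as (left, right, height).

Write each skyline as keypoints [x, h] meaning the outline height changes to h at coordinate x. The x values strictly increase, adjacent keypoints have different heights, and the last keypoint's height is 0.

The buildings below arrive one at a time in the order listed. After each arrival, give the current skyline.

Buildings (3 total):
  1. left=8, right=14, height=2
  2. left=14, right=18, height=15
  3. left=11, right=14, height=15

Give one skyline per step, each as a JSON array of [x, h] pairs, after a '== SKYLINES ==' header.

== SKYLINES ==
[[8,2],[14,0]]
[[8,2],[14,15],[18,0]]
[[8,2],[11,15],[18,0]]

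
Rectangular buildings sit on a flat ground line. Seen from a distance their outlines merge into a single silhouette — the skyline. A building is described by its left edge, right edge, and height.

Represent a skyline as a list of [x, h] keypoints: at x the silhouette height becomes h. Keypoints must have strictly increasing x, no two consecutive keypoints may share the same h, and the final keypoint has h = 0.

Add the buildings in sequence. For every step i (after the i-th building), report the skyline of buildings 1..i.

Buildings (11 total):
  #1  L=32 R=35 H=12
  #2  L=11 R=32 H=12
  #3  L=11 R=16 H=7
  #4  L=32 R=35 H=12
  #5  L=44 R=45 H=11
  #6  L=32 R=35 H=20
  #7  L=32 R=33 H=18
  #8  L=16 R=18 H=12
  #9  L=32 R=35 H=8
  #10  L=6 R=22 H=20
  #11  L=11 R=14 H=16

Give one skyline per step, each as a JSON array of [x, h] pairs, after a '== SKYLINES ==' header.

== SKYLINES ==
[[32,12],[35,0]]
[[11,12],[35,0]]
[[11,12],[35,0]]
[[11,12],[35,0]]
[[11,12],[35,0],[44,11],[45,0]]
[[11,12],[32,20],[35,0],[44,11],[45,0]]
[[11,12],[32,20],[35,0],[44,11],[45,0]]
[[11,12],[32,20],[35,0],[44,11],[45,0]]
[[11,12],[32,20],[35,0],[44,11],[45,0]]
[[6,20],[22,12],[32,20],[35,0],[44,11],[45,0]]
[[6,20],[22,12],[32,20],[35,0],[44,11],[45,0]]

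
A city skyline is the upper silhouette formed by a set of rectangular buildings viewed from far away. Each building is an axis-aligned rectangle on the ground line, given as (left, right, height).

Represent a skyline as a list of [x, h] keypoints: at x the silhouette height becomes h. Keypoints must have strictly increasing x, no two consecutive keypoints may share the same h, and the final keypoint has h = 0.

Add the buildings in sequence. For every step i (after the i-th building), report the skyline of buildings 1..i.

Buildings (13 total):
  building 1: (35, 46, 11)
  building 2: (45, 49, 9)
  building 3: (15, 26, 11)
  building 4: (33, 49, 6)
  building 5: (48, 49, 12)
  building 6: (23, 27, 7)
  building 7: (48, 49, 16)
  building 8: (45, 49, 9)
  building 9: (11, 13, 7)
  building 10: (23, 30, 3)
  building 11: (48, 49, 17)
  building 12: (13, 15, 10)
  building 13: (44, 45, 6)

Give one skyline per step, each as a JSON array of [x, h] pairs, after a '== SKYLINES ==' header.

== SKYLINES ==
[[35,11],[46,0]]
[[35,11],[46,9],[49,0]]
[[15,11],[26,0],[35,11],[46,9],[49,0]]
[[15,11],[26,0],[33,6],[35,11],[46,9],[49,0]]
[[15,11],[26,0],[33,6],[35,11],[46,9],[48,12],[49,0]]
[[15,11],[26,7],[27,0],[33,6],[35,11],[46,9],[48,12],[49,0]]
[[15,11],[26,7],[27,0],[33,6],[35,11],[46,9],[48,16],[49,0]]
[[15,11],[26,7],[27,0],[33,6],[35,11],[46,9],[48,16],[49,0]]
[[11,7],[13,0],[15,11],[26,7],[27,0],[33,6],[35,11],[46,9],[48,16],[49,0]]
[[11,7],[13,0],[15,11],[26,7],[27,3],[30,0],[33,6],[35,11],[46,9],[48,16],[49,0]]
[[11,7],[13,0],[15,11],[26,7],[27,3],[30,0],[33,6],[35,11],[46,9],[48,17],[49,0]]
[[11,7],[13,10],[15,11],[26,7],[27,3],[30,0],[33,6],[35,11],[46,9],[48,17],[49,0]]
[[11,7],[13,10],[15,11],[26,7],[27,3],[30,0],[33,6],[35,11],[46,9],[48,17],[49,0]]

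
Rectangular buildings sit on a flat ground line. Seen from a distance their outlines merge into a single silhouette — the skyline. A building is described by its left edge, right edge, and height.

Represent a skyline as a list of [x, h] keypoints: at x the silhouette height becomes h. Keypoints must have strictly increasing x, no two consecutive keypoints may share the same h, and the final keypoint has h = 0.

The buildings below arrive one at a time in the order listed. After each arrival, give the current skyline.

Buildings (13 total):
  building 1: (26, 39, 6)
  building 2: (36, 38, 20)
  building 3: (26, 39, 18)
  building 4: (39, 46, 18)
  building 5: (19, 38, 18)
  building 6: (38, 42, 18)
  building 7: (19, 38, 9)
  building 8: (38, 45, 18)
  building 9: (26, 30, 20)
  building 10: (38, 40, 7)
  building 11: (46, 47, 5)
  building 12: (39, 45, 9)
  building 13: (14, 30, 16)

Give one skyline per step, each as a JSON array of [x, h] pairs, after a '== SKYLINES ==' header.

== SKYLINES ==
[[26,6],[39,0]]
[[26,6],[36,20],[38,6],[39,0]]
[[26,18],[36,20],[38,18],[39,0]]
[[26,18],[36,20],[38,18],[46,0]]
[[19,18],[36,20],[38,18],[46,0]]
[[19,18],[36,20],[38,18],[46,0]]
[[19,18],[36,20],[38,18],[46,0]]
[[19,18],[36,20],[38,18],[46,0]]
[[19,18],[26,20],[30,18],[36,20],[38,18],[46,0]]
[[19,18],[26,20],[30,18],[36,20],[38,18],[46,0]]
[[19,18],[26,20],[30,18],[36,20],[38,18],[46,5],[47,0]]
[[19,18],[26,20],[30,18],[36,20],[38,18],[46,5],[47,0]]
[[14,16],[19,18],[26,20],[30,18],[36,20],[38,18],[46,5],[47,0]]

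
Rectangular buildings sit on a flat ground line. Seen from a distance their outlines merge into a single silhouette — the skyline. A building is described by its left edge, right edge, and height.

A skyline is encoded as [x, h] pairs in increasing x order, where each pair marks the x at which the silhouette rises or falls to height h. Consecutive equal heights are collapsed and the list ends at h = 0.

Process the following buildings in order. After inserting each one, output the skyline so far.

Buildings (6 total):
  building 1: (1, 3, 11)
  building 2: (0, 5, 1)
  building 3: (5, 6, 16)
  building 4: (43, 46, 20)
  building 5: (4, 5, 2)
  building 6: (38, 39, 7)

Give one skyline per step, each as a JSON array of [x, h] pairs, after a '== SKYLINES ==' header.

== SKYLINES ==
[[1,11],[3,0]]
[[0,1],[1,11],[3,1],[5,0]]
[[0,1],[1,11],[3,1],[5,16],[6,0]]
[[0,1],[1,11],[3,1],[5,16],[6,0],[43,20],[46,0]]
[[0,1],[1,11],[3,1],[4,2],[5,16],[6,0],[43,20],[46,0]]
[[0,1],[1,11],[3,1],[4,2],[5,16],[6,0],[38,7],[39,0],[43,20],[46,0]]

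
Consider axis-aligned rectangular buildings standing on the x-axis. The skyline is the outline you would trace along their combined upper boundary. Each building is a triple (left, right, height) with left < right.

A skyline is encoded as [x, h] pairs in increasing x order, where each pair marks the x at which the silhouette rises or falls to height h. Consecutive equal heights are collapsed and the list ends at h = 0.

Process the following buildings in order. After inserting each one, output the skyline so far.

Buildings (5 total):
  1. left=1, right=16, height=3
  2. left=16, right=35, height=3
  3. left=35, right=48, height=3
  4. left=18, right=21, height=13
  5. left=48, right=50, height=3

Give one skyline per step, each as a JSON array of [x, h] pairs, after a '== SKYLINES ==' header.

== SKYLINES ==
[[1,3],[16,0]]
[[1,3],[35,0]]
[[1,3],[48,0]]
[[1,3],[18,13],[21,3],[48,0]]
[[1,3],[18,13],[21,3],[50,0]]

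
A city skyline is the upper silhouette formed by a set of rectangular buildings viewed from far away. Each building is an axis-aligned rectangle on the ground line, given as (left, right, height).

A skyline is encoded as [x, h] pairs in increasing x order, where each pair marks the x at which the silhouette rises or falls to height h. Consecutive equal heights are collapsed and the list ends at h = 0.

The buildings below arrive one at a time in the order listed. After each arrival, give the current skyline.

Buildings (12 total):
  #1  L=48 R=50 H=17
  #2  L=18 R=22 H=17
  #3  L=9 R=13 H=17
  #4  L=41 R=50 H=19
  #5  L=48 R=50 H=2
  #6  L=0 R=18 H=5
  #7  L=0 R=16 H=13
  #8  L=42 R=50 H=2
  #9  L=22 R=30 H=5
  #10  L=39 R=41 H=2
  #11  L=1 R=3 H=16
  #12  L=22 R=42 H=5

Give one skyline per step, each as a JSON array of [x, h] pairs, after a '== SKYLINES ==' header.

== SKYLINES ==
[[48,17],[50,0]]
[[18,17],[22,0],[48,17],[50,0]]
[[9,17],[13,0],[18,17],[22,0],[48,17],[50,0]]
[[9,17],[13,0],[18,17],[22,0],[41,19],[50,0]]
[[9,17],[13,0],[18,17],[22,0],[41,19],[50,0]]
[[0,5],[9,17],[13,5],[18,17],[22,0],[41,19],[50,0]]
[[0,13],[9,17],[13,13],[16,5],[18,17],[22,0],[41,19],[50,0]]
[[0,13],[9,17],[13,13],[16,5],[18,17],[22,0],[41,19],[50,0]]
[[0,13],[9,17],[13,13],[16,5],[18,17],[22,5],[30,0],[41,19],[50,0]]
[[0,13],[9,17],[13,13],[16,5],[18,17],[22,5],[30,0],[39,2],[41,19],[50,0]]
[[0,13],[1,16],[3,13],[9,17],[13,13],[16,5],[18,17],[22,5],[30,0],[39,2],[41,19],[50,0]]
[[0,13],[1,16],[3,13],[9,17],[13,13],[16,5],[18,17],[22,5],[41,19],[50,0]]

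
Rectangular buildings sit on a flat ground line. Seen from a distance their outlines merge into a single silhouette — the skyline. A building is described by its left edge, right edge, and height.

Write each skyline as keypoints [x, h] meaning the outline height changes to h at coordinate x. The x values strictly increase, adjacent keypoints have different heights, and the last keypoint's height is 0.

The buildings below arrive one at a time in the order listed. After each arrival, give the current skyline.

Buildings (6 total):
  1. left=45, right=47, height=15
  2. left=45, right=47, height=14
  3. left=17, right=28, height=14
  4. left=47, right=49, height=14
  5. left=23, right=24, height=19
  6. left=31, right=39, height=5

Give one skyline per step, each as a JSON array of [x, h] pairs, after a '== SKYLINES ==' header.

== SKYLINES ==
[[45,15],[47,0]]
[[45,15],[47,0]]
[[17,14],[28,0],[45,15],[47,0]]
[[17,14],[28,0],[45,15],[47,14],[49,0]]
[[17,14],[23,19],[24,14],[28,0],[45,15],[47,14],[49,0]]
[[17,14],[23,19],[24,14],[28,0],[31,5],[39,0],[45,15],[47,14],[49,0]]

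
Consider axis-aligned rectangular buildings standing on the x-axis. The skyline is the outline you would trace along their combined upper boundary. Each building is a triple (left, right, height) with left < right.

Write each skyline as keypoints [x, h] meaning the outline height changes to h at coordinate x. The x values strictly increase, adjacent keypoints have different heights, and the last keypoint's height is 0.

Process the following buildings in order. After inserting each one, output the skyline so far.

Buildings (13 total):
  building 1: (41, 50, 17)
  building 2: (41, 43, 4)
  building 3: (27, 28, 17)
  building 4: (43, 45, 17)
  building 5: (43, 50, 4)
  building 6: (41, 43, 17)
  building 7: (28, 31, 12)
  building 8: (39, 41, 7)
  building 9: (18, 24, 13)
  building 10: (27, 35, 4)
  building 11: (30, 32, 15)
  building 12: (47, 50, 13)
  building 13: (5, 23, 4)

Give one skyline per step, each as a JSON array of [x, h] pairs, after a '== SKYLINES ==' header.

== SKYLINES ==
[[41,17],[50,0]]
[[41,17],[50,0]]
[[27,17],[28,0],[41,17],[50,0]]
[[27,17],[28,0],[41,17],[50,0]]
[[27,17],[28,0],[41,17],[50,0]]
[[27,17],[28,0],[41,17],[50,0]]
[[27,17],[28,12],[31,0],[41,17],[50,0]]
[[27,17],[28,12],[31,0],[39,7],[41,17],[50,0]]
[[18,13],[24,0],[27,17],[28,12],[31,0],[39,7],[41,17],[50,0]]
[[18,13],[24,0],[27,17],[28,12],[31,4],[35,0],[39,7],[41,17],[50,0]]
[[18,13],[24,0],[27,17],[28,12],[30,15],[32,4],[35,0],[39,7],[41,17],[50,0]]
[[18,13],[24,0],[27,17],[28,12],[30,15],[32,4],[35,0],[39,7],[41,17],[50,0]]
[[5,4],[18,13],[24,0],[27,17],[28,12],[30,15],[32,4],[35,0],[39,7],[41,17],[50,0]]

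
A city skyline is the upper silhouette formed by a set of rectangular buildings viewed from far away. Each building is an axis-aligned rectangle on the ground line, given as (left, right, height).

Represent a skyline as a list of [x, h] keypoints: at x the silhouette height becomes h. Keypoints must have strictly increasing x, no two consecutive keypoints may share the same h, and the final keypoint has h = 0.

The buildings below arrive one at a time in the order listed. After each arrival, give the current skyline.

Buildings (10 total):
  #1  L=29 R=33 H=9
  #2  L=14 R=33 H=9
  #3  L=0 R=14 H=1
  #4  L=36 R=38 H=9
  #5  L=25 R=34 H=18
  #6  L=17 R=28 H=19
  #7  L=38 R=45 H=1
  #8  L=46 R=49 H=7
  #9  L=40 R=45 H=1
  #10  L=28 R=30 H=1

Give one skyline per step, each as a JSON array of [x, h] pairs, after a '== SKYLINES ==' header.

== SKYLINES ==
[[29,9],[33,0]]
[[14,9],[33,0]]
[[0,1],[14,9],[33,0]]
[[0,1],[14,9],[33,0],[36,9],[38,0]]
[[0,1],[14,9],[25,18],[34,0],[36,9],[38,0]]
[[0,1],[14,9],[17,19],[28,18],[34,0],[36,9],[38,0]]
[[0,1],[14,9],[17,19],[28,18],[34,0],[36,9],[38,1],[45,0]]
[[0,1],[14,9],[17,19],[28,18],[34,0],[36,9],[38,1],[45,0],[46,7],[49,0]]
[[0,1],[14,9],[17,19],[28,18],[34,0],[36,9],[38,1],[45,0],[46,7],[49,0]]
[[0,1],[14,9],[17,19],[28,18],[34,0],[36,9],[38,1],[45,0],[46,7],[49,0]]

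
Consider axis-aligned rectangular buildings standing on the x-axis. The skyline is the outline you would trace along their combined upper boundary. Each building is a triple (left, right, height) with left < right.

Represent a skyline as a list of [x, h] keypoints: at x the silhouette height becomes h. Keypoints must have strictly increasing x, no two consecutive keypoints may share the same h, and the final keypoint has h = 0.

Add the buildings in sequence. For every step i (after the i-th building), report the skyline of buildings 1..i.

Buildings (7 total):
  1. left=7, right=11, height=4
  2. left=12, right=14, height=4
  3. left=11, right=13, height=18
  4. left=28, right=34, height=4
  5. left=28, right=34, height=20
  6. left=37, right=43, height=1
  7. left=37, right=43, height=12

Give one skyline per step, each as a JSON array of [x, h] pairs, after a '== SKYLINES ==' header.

== SKYLINES ==
[[7,4],[11,0]]
[[7,4],[11,0],[12,4],[14,0]]
[[7,4],[11,18],[13,4],[14,0]]
[[7,4],[11,18],[13,4],[14,0],[28,4],[34,0]]
[[7,4],[11,18],[13,4],[14,0],[28,20],[34,0]]
[[7,4],[11,18],[13,4],[14,0],[28,20],[34,0],[37,1],[43,0]]
[[7,4],[11,18],[13,4],[14,0],[28,20],[34,0],[37,12],[43,0]]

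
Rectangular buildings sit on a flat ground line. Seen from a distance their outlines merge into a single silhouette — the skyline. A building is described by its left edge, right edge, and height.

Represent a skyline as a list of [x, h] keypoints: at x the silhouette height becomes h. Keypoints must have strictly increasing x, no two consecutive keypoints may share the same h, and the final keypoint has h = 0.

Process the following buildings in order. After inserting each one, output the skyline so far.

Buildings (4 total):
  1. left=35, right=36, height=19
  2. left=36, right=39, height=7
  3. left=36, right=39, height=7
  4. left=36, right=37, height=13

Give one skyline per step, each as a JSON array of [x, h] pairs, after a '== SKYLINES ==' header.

== SKYLINES ==
[[35,19],[36,0]]
[[35,19],[36,7],[39,0]]
[[35,19],[36,7],[39,0]]
[[35,19],[36,13],[37,7],[39,0]]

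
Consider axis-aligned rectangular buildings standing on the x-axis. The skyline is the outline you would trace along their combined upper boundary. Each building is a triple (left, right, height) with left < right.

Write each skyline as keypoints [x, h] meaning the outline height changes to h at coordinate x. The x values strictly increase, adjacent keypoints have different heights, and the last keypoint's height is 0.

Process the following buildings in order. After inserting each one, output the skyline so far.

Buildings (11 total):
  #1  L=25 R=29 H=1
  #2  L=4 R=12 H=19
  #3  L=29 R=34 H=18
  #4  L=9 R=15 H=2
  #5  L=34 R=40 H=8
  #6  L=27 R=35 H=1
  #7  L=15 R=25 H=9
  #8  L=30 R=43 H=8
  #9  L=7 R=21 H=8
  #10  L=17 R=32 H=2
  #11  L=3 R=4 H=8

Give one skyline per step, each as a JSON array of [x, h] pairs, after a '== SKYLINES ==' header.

== SKYLINES ==
[[25,1],[29,0]]
[[4,19],[12,0],[25,1],[29,0]]
[[4,19],[12,0],[25,1],[29,18],[34,0]]
[[4,19],[12,2],[15,0],[25,1],[29,18],[34,0]]
[[4,19],[12,2],[15,0],[25,1],[29,18],[34,8],[40,0]]
[[4,19],[12,2],[15,0],[25,1],[29,18],[34,8],[40,0]]
[[4,19],[12,2],[15,9],[25,1],[29,18],[34,8],[40,0]]
[[4,19],[12,2],[15,9],[25,1],[29,18],[34,8],[43,0]]
[[4,19],[12,8],[15,9],[25,1],[29,18],[34,8],[43,0]]
[[4,19],[12,8],[15,9],[25,2],[29,18],[34,8],[43,0]]
[[3,8],[4,19],[12,8],[15,9],[25,2],[29,18],[34,8],[43,0]]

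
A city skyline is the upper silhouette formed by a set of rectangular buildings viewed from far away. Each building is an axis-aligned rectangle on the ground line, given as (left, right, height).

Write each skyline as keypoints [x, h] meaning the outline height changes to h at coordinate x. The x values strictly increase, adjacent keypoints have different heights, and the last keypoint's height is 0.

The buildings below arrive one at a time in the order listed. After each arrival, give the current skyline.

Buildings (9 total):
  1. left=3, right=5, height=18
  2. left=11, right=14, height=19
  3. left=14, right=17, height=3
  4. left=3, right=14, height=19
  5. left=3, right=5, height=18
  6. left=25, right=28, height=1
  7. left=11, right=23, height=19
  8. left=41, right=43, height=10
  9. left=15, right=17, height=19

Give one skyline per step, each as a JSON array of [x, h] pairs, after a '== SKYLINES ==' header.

== SKYLINES ==
[[3,18],[5,0]]
[[3,18],[5,0],[11,19],[14,0]]
[[3,18],[5,0],[11,19],[14,3],[17,0]]
[[3,19],[14,3],[17,0]]
[[3,19],[14,3],[17,0]]
[[3,19],[14,3],[17,0],[25,1],[28,0]]
[[3,19],[23,0],[25,1],[28,0]]
[[3,19],[23,0],[25,1],[28,0],[41,10],[43,0]]
[[3,19],[23,0],[25,1],[28,0],[41,10],[43,0]]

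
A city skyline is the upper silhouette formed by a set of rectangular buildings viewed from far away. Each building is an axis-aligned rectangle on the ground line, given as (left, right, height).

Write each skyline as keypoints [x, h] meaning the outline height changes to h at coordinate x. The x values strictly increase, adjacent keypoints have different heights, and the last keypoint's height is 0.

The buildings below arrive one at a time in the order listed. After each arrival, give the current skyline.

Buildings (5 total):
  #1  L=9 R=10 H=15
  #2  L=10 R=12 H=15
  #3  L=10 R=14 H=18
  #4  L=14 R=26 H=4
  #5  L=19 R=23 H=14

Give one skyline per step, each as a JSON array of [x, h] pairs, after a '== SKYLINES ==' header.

== SKYLINES ==
[[9,15],[10,0]]
[[9,15],[12,0]]
[[9,15],[10,18],[14,0]]
[[9,15],[10,18],[14,4],[26,0]]
[[9,15],[10,18],[14,4],[19,14],[23,4],[26,0]]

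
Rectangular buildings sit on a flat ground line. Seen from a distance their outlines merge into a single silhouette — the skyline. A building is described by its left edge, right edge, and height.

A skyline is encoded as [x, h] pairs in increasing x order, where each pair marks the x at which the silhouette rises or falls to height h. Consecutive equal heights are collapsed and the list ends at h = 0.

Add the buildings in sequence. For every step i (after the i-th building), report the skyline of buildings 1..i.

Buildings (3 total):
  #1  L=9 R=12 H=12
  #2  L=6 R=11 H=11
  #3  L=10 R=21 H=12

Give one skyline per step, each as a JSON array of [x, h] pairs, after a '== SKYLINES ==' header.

== SKYLINES ==
[[9,12],[12,0]]
[[6,11],[9,12],[12,0]]
[[6,11],[9,12],[21,0]]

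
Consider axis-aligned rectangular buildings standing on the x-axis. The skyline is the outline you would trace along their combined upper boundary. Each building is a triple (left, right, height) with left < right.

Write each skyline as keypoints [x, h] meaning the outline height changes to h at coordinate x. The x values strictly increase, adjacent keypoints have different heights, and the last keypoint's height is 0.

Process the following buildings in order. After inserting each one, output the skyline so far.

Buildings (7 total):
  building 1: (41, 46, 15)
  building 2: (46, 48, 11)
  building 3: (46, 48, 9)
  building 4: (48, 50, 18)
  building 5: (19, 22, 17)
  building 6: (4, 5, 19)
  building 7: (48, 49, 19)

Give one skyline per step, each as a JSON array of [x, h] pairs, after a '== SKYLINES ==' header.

== SKYLINES ==
[[41,15],[46,0]]
[[41,15],[46,11],[48,0]]
[[41,15],[46,11],[48,0]]
[[41,15],[46,11],[48,18],[50,0]]
[[19,17],[22,0],[41,15],[46,11],[48,18],[50,0]]
[[4,19],[5,0],[19,17],[22,0],[41,15],[46,11],[48,18],[50,0]]
[[4,19],[5,0],[19,17],[22,0],[41,15],[46,11],[48,19],[49,18],[50,0]]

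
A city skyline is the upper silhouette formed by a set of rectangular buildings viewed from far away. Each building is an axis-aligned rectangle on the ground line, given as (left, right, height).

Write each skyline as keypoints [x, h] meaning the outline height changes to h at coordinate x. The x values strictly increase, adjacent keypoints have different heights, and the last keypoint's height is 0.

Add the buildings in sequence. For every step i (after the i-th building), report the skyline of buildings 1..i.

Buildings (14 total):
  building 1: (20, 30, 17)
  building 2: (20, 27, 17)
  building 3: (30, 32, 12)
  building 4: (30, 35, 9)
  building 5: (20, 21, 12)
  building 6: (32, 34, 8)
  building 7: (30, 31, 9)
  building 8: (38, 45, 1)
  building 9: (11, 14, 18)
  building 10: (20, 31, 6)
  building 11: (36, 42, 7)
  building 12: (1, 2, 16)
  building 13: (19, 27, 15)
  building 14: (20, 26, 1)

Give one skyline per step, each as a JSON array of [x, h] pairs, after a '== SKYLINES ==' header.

== SKYLINES ==
[[20,17],[30,0]]
[[20,17],[30,0]]
[[20,17],[30,12],[32,0]]
[[20,17],[30,12],[32,9],[35,0]]
[[20,17],[30,12],[32,9],[35,0]]
[[20,17],[30,12],[32,9],[35,0]]
[[20,17],[30,12],[32,9],[35,0]]
[[20,17],[30,12],[32,9],[35,0],[38,1],[45,0]]
[[11,18],[14,0],[20,17],[30,12],[32,9],[35,0],[38,1],[45,0]]
[[11,18],[14,0],[20,17],[30,12],[32,9],[35,0],[38,1],[45,0]]
[[11,18],[14,0],[20,17],[30,12],[32,9],[35,0],[36,7],[42,1],[45,0]]
[[1,16],[2,0],[11,18],[14,0],[20,17],[30,12],[32,9],[35,0],[36,7],[42,1],[45,0]]
[[1,16],[2,0],[11,18],[14,0],[19,15],[20,17],[30,12],[32,9],[35,0],[36,7],[42,1],[45,0]]
[[1,16],[2,0],[11,18],[14,0],[19,15],[20,17],[30,12],[32,9],[35,0],[36,7],[42,1],[45,0]]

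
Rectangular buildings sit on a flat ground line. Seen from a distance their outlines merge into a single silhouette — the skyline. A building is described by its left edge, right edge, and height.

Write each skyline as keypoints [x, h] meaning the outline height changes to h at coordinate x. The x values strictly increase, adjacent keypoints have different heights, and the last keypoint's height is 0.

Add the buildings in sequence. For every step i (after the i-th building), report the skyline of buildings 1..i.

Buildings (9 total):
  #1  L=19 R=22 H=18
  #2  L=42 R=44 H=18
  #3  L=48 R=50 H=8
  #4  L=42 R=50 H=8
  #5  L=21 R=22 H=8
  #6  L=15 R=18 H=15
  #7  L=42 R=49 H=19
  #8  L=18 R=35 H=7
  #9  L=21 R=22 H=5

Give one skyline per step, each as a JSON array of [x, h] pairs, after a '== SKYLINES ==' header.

== SKYLINES ==
[[19,18],[22,0]]
[[19,18],[22,0],[42,18],[44,0]]
[[19,18],[22,0],[42,18],[44,0],[48,8],[50,0]]
[[19,18],[22,0],[42,18],[44,8],[50,0]]
[[19,18],[22,0],[42,18],[44,8],[50,0]]
[[15,15],[18,0],[19,18],[22,0],[42,18],[44,8],[50,0]]
[[15,15],[18,0],[19,18],[22,0],[42,19],[49,8],[50,0]]
[[15,15],[18,7],[19,18],[22,7],[35,0],[42,19],[49,8],[50,0]]
[[15,15],[18,7],[19,18],[22,7],[35,0],[42,19],[49,8],[50,0]]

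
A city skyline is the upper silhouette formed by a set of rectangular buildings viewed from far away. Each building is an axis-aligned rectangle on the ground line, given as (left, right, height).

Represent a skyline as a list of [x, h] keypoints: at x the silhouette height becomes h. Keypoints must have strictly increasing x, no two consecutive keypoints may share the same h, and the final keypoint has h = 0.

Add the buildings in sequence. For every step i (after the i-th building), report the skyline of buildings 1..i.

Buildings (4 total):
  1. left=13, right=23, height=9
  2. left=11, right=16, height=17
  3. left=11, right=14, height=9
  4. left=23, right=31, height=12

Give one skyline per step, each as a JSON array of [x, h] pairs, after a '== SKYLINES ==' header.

== SKYLINES ==
[[13,9],[23,0]]
[[11,17],[16,9],[23,0]]
[[11,17],[16,9],[23,0]]
[[11,17],[16,9],[23,12],[31,0]]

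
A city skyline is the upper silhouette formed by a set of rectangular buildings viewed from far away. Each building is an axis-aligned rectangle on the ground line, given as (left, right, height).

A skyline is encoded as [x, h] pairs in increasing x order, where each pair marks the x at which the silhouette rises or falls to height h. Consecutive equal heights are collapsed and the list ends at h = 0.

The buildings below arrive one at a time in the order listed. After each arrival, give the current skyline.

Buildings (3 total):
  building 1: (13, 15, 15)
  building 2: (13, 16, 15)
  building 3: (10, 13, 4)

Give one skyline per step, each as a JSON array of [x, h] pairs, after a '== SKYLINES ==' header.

== SKYLINES ==
[[13,15],[15,0]]
[[13,15],[16,0]]
[[10,4],[13,15],[16,0]]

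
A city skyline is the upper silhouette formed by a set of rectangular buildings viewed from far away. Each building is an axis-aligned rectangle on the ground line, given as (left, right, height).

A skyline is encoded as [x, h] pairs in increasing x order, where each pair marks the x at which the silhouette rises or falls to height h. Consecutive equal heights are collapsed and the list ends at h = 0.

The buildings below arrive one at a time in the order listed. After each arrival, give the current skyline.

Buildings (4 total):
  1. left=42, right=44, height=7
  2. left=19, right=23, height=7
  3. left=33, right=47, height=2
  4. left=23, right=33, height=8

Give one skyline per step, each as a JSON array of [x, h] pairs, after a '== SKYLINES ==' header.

== SKYLINES ==
[[42,7],[44,0]]
[[19,7],[23,0],[42,7],[44,0]]
[[19,7],[23,0],[33,2],[42,7],[44,2],[47,0]]
[[19,7],[23,8],[33,2],[42,7],[44,2],[47,0]]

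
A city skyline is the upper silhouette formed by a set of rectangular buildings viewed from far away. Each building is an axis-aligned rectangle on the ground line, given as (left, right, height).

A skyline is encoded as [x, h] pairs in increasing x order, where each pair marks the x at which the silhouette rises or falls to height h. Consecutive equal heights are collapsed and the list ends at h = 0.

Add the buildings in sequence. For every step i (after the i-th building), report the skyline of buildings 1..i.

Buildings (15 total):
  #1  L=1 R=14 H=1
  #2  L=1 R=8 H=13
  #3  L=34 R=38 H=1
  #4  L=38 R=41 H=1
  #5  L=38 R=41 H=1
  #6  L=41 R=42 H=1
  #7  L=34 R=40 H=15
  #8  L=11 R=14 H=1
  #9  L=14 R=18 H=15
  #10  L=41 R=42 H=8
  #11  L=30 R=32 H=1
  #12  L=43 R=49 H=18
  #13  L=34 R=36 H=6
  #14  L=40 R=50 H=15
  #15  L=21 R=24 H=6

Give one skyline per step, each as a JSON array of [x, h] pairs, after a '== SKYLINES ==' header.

== SKYLINES ==
[[1,1],[14,0]]
[[1,13],[8,1],[14,0]]
[[1,13],[8,1],[14,0],[34,1],[38,0]]
[[1,13],[8,1],[14,0],[34,1],[41,0]]
[[1,13],[8,1],[14,0],[34,1],[41,0]]
[[1,13],[8,1],[14,0],[34,1],[42,0]]
[[1,13],[8,1],[14,0],[34,15],[40,1],[42,0]]
[[1,13],[8,1],[14,0],[34,15],[40,1],[42,0]]
[[1,13],[8,1],[14,15],[18,0],[34,15],[40,1],[42,0]]
[[1,13],[8,1],[14,15],[18,0],[34,15],[40,1],[41,8],[42,0]]
[[1,13],[8,1],[14,15],[18,0],[30,1],[32,0],[34,15],[40,1],[41,8],[42,0]]
[[1,13],[8,1],[14,15],[18,0],[30,1],[32,0],[34,15],[40,1],[41,8],[42,0],[43,18],[49,0]]
[[1,13],[8,1],[14,15],[18,0],[30,1],[32,0],[34,15],[40,1],[41,8],[42,0],[43,18],[49,0]]
[[1,13],[8,1],[14,15],[18,0],[30,1],[32,0],[34,15],[43,18],[49,15],[50,0]]
[[1,13],[8,1],[14,15],[18,0],[21,6],[24,0],[30,1],[32,0],[34,15],[43,18],[49,15],[50,0]]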